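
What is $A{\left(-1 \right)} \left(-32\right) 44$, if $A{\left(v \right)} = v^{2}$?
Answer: $-1408$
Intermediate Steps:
$A{\left(-1 \right)} \left(-32\right) 44 = \left(-1\right)^{2} \left(-32\right) 44 = 1 \left(-32\right) 44 = \left(-32\right) 44 = -1408$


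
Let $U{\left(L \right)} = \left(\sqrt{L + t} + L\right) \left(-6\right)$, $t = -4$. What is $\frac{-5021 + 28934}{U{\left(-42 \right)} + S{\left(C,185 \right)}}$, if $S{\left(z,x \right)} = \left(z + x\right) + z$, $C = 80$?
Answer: $\frac{1586229}{39785} + \frac{15942 i \sqrt{46}}{39785} \approx 39.87 + 2.7177 i$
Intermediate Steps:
$S{\left(z,x \right)} = x + 2 z$ ($S{\left(z,x \right)} = \left(x + z\right) + z = x + 2 z$)
$U{\left(L \right)} = - 6 L - 6 \sqrt{-4 + L}$ ($U{\left(L \right)} = \left(\sqrt{L - 4} + L\right) \left(-6\right) = \left(\sqrt{-4 + L} + L\right) \left(-6\right) = \left(L + \sqrt{-4 + L}\right) \left(-6\right) = - 6 L - 6 \sqrt{-4 + L}$)
$\frac{-5021 + 28934}{U{\left(-42 \right)} + S{\left(C,185 \right)}} = \frac{-5021 + 28934}{\left(\left(-6\right) \left(-42\right) - 6 \sqrt{-4 - 42}\right) + \left(185 + 2 \cdot 80\right)} = \frac{23913}{\left(252 - 6 \sqrt{-46}\right) + \left(185 + 160\right)} = \frac{23913}{\left(252 - 6 i \sqrt{46}\right) + 345} = \frac{23913}{597 - 6 i \sqrt{46}}$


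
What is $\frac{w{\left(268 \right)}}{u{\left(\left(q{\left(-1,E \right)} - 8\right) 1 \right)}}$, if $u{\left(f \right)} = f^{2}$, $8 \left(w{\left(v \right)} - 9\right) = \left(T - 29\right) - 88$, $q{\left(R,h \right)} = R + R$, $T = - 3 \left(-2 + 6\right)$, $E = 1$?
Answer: $- \frac{57}{800} \approx -0.07125$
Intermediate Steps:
$T = -12$ ($T = \left(-3\right) 4 = -12$)
$q{\left(R,h \right)} = 2 R$
$w{\left(v \right)} = - \frac{57}{8}$ ($w{\left(v \right)} = 9 + \frac{\left(-12 - 29\right) - 88}{8} = 9 + \frac{-41 - 88}{8} = 9 + \frac{1}{8} \left(-129\right) = 9 - \frac{129}{8} = - \frac{57}{8}$)
$\frac{w{\left(268 \right)}}{u{\left(\left(q{\left(-1,E \right)} - 8\right) 1 \right)}} = - \frac{57}{8 \left(\left(2 \left(-1\right) - 8\right) 1\right)^{2}} = - \frac{57}{8 \left(\left(-2 - 8\right) 1\right)^{2}} = - \frac{57}{8 \left(\left(-10\right) 1\right)^{2}} = - \frac{57}{8 \left(-10\right)^{2}} = - \frac{57}{8 \cdot 100} = \left(- \frac{57}{8}\right) \frac{1}{100} = - \frac{57}{800}$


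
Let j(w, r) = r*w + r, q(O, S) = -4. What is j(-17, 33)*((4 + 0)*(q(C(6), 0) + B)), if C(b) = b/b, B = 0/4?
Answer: 8448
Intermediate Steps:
B = 0 (B = 0*(¼) = 0)
C(b) = 1
j(w, r) = r + r*w
j(-17, 33)*((4 + 0)*(q(C(6), 0) + B)) = (33*(1 - 17))*((4 + 0)*(-4 + 0)) = (33*(-16))*(4*(-4)) = -528*(-16) = 8448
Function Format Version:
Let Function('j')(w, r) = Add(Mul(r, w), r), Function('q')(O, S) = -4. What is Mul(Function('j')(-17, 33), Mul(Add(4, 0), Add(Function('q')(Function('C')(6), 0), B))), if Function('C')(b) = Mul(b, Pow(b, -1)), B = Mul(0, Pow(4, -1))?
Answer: 8448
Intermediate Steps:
B = 0 (B = Mul(0, Rational(1, 4)) = 0)
Function('C')(b) = 1
Function('j')(w, r) = Add(r, Mul(r, w))
Mul(Function('j')(-17, 33), Mul(Add(4, 0), Add(Function('q')(Function('C')(6), 0), B))) = Mul(Mul(33, Add(1, -17)), Mul(Add(4, 0), Add(-4, 0))) = Mul(Mul(33, -16), Mul(4, -4)) = Mul(-528, -16) = 8448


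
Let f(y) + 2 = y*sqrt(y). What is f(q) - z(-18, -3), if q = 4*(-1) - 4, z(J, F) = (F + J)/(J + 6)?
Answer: -15/4 - 16*I*sqrt(2) ≈ -3.75 - 22.627*I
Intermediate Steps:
z(J, F) = (F + J)/(6 + J)
q = -8 (q = -4 - 4 = -8)
f(y) = -2 + y**(3/2) (f(y) = -2 + y*sqrt(y) = -2 + y**(3/2))
f(q) - z(-18, -3) = (-2 + (-8)**(3/2)) - (-3 - 18)/(6 - 18) = (-2 - 16*I*sqrt(2)) - (-21)/(-12) = (-2 - 16*I*sqrt(2)) - (-1)*(-21)/12 = (-2 - 16*I*sqrt(2)) - 1*7/4 = (-2 - 16*I*sqrt(2)) - 7/4 = -15/4 - 16*I*sqrt(2)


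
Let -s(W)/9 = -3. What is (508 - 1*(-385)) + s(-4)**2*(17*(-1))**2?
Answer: 211574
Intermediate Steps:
s(W) = 27 (s(W) = -9*(-3) = 27)
(508 - 1*(-385)) + s(-4)**2*(17*(-1))**2 = (508 - 1*(-385)) + 27**2*(17*(-1))**2 = (508 + 385) + 729*(-17)**2 = 893 + 729*289 = 893 + 210681 = 211574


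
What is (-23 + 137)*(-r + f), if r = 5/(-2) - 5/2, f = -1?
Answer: 456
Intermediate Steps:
r = -5 (r = 5*(-½) - 5*½ = -5/2 - 5/2 = -5)
(-23 + 137)*(-r + f) = (-23 + 137)*(-1*(-5) - 1) = 114*(5 - 1) = 114*4 = 456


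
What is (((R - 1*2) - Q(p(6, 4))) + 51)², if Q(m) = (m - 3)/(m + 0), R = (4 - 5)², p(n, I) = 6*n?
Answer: 346921/144 ≈ 2409.2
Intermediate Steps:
R = 1 (R = (-1)² = 1)
Q(m) = (-3 + m)/m
(((R - 1*2) - Q(p(6, 4))) + 51)² = (((1 - 1*2) - (-3 + 6*6)/(6*6)) + 51)² = (((1 - 2) - (-3 + 36)/36) + 51)² = ((-1 - 33/36) + 51)² = ((-1 - 1*11/12) + 51)² = ((-1 - 11/12) + 51)² = (-23/12 + 51)² = (589/12)² = 346921/144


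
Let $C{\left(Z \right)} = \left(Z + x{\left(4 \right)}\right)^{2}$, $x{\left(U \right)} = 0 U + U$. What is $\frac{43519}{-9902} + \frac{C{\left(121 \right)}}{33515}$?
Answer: $- \frac{260764107}{66373106} \approx -3.9288$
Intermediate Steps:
$x{\left(U \right)} = U$ ($x{\left(U \right)} = 0 + U = U$)
$C{\left(Z \right)} = \left(4 + Z\right)^{2}$ ($C{\left(Z \right)} = \left(Z + 4\right)^{2} = \left(4 + Z\right)^{2}$)
$\frac{43519}{-9902} + \frac{C{\left(121 \right)}}{33515} = \frac{43519}{-9902} + \frac{\left(4 + 121\right)^{2}}{33515} = 43519 \left(- \frac{1}{9902}\right) + 125^{2} \cdot \frac{1}{33515} = - \frac{43519}{9902} + 15625 \cdot \frac{1}{33515} = - \frac{43519}{9902} + \frac{3125}{6703} = - \frac{260764107}{66373106}$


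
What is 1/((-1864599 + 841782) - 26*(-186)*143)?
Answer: -1/331269 ≈ -3.0187e-6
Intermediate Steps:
1/((-1864599 + 841782) - 26*(-186)*143) = 1/(-1022817 + 4836*143) = 1/(-1022817 + 691548) = 1/(-331269) = -1/331269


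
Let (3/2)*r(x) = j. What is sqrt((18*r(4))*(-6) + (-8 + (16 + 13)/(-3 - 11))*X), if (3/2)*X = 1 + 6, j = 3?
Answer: I*sqrt(263) ≈ 16.217*I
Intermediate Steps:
r(x) = 2 (r(x) = (2/3)*3 = 2)
X = 14/3 (X = 2*(1 + 6)/3 = (2/3)*7 = 14/3 ≈ 4.6667)
sqrt((18*r(4))*(-6) + (-8 + (16 + 13)/(-3 - 11))*X) = sqrt((18*2)*(-6) + (-8 + (16 + 13)/(-3 - 11))*(14/3)) = sqrt(36*(-6) + (-8 + 29/(-14))*(14/3)) = sqrt(-216 + (-8 + 29*(-1/14))*(14/3)) = sqrt(-216 + (-8 - 29/14)*(14/3)) = sqrt(-216 - 141/14*14/3) = sqrt(-216 - 47) = sqrt(-263) = I*sqrt(263)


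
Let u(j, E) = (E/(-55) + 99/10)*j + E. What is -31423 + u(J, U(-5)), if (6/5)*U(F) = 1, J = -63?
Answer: -10574821/330 ≈ -32045.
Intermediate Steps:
U(F) = 5/6 (U(F) = (5/6)*1 = 5/6)
u(j, E) = E + j*(99/10 - E/55) (u(j, E) = (E*(-1/55) + 99*(1/10))*j + E = (-E/55 + 99/10)*j + E = (99/10 - E/55)*j + E = j*(99/10 - E/55) + E = E + j*(99/10 - E/55))
-31423 + u(J, U(-5)) = -31423 + (5/6 + (99/10)*(-63) - 1/55*5/6*(-63)) = -31423 + (5/6 - 6237/10 + 21/22) = -31423 - 205231/330 = -10574821/330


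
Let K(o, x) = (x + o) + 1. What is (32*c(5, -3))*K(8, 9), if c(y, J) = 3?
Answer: 1728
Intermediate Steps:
K(o, x) = 1 + o + x (K(o, x) = (o + x) + 1 = 1 + o + x)
(32*c(5, -3))*K(8, 9) = (32*3)*(1 + 8 + 9) = 96*18 = 1728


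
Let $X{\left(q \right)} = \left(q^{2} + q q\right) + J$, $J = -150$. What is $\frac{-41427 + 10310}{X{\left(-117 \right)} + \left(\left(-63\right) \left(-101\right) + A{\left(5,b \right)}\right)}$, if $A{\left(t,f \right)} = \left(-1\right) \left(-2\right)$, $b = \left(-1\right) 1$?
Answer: $- \frac{31117}{33593} \approx -0.92629$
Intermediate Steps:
$b = -1$
$A{\left(t,f \right)} = 2$
$X{\left(q \right)} = -150 + 2 q^{2}$ ($X{\left(q \right)} = \left(q^{2} + q q\right) - 150 = \left(q^{2} + q^{2}\right) - 150 = 2 q^{2} - 150 = -150 + 2 q^{2}$)
$\frac{-41427 + 10310}{X{\left(-117 \right)} + \left(\left(-63\right) \left(-101\right) + A{\left(5,b \right)}\right)} = \frac{-41427 + 10310}{\left(-150 + 2 \left(-117\right)^{2}\right) + \left(\left(-63\right) \left(-101\right) + 2\right)} = - \frac{31117}{\left(-150 + 2 \cdot 13689\right) + \left(6363 + 2\right)} = - \frac{31117}{\left(-150 + 27378\right) + 6365} = - \frac{31117}{27228 + 6365} = - \frac{31117}{33593}$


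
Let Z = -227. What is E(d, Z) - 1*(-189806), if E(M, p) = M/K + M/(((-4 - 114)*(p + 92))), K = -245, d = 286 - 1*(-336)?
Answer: 74077459103/390285 ≈ 1.8980e+5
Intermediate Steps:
d = 622 (d = 286 + 336 = 622)
E(M, p) = -M/245 + M/(-10856 - 118*p) (E(M, p) = M/(-245) + M/(((-4 - 114)*(p + 92))) = M*(-1/245) + M/((-118*(92 + p))) = -M/245 + M/(-10856 - 118*p))
E(d, Z) - 1*(-189806) = -1*622*(11101 + 118*(-227))/(2659720 + 28910*(-227)) - 1*(-189806) = -1*622*(11101 - 26786)/(2659720 - 6562570) + 189806 = -1*622*(-15685)/(-3902850) + 189806 = -1*622*(-1/3902850)*(-15685) + 189806 = -975607/390285 + 189806 = 74077459103/390285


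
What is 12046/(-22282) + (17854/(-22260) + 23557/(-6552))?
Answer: -565216373/114460920 ≈ -4.9381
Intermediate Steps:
12046/(-22282) + (17854/(-22260) + 23557/(-6552)) = 12046*(-1/22282) + (17854*(-1/22260) + 23557*(-1/6552)) = -6023/11141 + (-8927/11130 - 23557/6552) = -6023/11141 - 7635217/1736280 = -565216373/114460920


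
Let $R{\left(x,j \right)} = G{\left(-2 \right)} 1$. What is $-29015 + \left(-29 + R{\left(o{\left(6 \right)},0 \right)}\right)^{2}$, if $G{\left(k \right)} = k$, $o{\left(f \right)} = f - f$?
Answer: $-28054$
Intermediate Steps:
$o{\left(f \right)} = 0$
$R{\left(x,j \right)} = -2$ ($R{\left(x,j \right)} = \left(-2\right) 1 = -2$)
$-29015 + \left(-29 + R{\left(o{\left(6 \right)},0 \right)}\right)^{2} = -29015 + \left(-29 - 2\right)^{2} = -29015 + \left(-31\right)^{2} = -29015 + 961 = -28054$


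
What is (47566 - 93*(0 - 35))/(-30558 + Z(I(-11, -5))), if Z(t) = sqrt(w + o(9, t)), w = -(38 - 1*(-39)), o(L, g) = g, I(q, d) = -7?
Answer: -258831353/155631908 - 50821*I*sqrt(21)/466895724 ≈ -1.6631 - 0.00049881*I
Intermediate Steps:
w = -77 (w = -(38 + 39) = -1*77 = -77)
Z(t) = sqrt(-77 + t)
(47566 - 93*(0 - 35))/(-30558 + Z(I(-11, -5))) = (47566 - 93*(0 - 35))/(-30558 + sqrt(-77 - 7)) = (47566 - 93*(-35))/(-30558 + sqrt(-84)) = (47566 + 3255)/(-30558 + 2*I*sqrt(21)) = 50821/(-30558 + 2*I*sqrt(21))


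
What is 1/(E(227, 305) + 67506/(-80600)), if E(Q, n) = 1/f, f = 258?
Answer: -5198700/4333987 ≈ -1.1995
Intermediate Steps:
E(Q, n) = 1/258
1/(E(227, 305) + 67506/(-80600)) = 1/(1/258 + 67506/(-80600)) = 1/(1/258 + 67506*(-1/80600)) = 1/(1/258 - 33753/40300) = 1/(-4333987/5198700) = -5198700/4333987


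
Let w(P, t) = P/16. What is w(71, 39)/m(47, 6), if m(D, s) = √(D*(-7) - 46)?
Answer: -71*I*√15/1200 ≈ -0.22915*I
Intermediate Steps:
w(P, t) = P/16 (w(P, t) = P*(1/16) = P/16)
m(D, s) = √(-46 - 7*D) (m(D, s) = √(-7*D - 46) = √(-46 - 7*D))
w(71, 39)/m(47, 6) = ((1/16)*71)/(√(-46 - 7*47)) = 71/(16*(√(-46 - 329))) = 71/(16*(√(-375))) = 71/(16*((5*I*√15))) = 71*(-I*√15/75)/16 = -71*I*√15/1200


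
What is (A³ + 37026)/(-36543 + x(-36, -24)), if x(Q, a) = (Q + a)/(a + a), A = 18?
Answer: -171432/146167 ≈ -1.1728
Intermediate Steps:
x(Q, a) = (Q + a)/(2*a) (x(Q, a) = (Q + a)/((2*a)) = (Q + a)*(1/(2*a)) = (Q + a)/(2*a))
(A³ + 37026)/(-36543 + x(-36, -24)) = (18³ + 37026)/(-36543 + (½)*(-36 - 24)/(-24)) = (5832 + 37026)/(-36543 + (½)*(-1/24)*(-60)) = 42858/(-36543 + 5/4) = 42858/(-146167/4) = 42858*(-4/146167) = -171432/146167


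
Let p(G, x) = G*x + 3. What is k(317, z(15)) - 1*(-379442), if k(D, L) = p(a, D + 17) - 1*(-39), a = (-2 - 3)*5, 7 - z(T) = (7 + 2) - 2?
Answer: 371134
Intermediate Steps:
z(T) = 0 (z(T) = 7 - ((7 + 2) - 2) = 7 - (9 - 2) = 7 - 1*7 = 7 - 7 = 0)
a = -25 (a = -5*5 = -25)
p(G, x) = 3 + G*x
k(D, L) = -383 - 25*D (k(D, L) = (3 - 25*(D + 17)) - 1*(-39) = (3 - 25*(17 + D)) + 39 = (3 + (-425 - 25*D)) + 39 = (-422 - 25*D) + 39 = -383 - 25*D)
k(317, z(15)) - 1*(-379442) = (-383 - 25*317) - 1*(-379442) = (-383 - 7925) + 379442 = -8308 + 379442 = 371134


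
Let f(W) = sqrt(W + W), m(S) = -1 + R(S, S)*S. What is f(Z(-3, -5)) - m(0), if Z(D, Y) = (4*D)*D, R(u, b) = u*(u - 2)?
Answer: 1 + 6*sqrt(2) ≈ 9.4853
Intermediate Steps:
R(u, b) = u*(-2 + u)
m(S) = -1 + S**2*(-2 + S) (m(S) = -1 + (S*(-2 + S))*S = -1 + S**2*(-2 + S))
Z(D, Y) = 4*D**2
f(W) = sqrt(2)*sqrt(W) (f(W) = sqrt(2*W) = sqrt(2)*sqrt(W))
f(Z(-3, -5)) - m(0) = sqrt(2)*sqrt(4*(-3)**2) - (-1 + 0**2*(-2 + 0)) = sqrt(2)*sqrt(4*9) - (-1 + 0*(-2)) = sqrt(2)*sqrt(36) - (-1 + 0) = sqrt(2)*6 - 1*(-1) = 6*sqrt(2) + 1 = 1 + 6*sqrt(2)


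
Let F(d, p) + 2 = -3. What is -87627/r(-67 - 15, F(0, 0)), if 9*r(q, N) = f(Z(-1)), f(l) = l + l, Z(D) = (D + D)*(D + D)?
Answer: -788643/8 ≈ -98580.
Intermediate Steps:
F(d, p) = -5 (F(d, p) = -2 - 3 = -5)
Z(D) = 4*D**2 (Z(D) = (2*D)*(2*D) = 4*D**2)
f(l) = 2*l
r(q, N) = 8/9 (r(q, N) = (2*(4*(-1)**2))/9 = (2*(4*1))/9 = (2*4)/9 = (1/9)*8 = 8/9)
-87627/r(-67 - 15, F(0, 0)) = -87627/8/9 = -87627*9/8 = -788643/8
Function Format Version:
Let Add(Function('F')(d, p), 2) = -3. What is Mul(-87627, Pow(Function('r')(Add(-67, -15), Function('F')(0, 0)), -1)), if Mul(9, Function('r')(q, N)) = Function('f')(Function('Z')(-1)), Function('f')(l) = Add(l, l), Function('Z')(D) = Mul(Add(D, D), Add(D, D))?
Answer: Rational(-788643, 8) ≈ -98580.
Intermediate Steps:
Function('F')(d, p) = -5 (Function('F')(d, p) = Add(-2, -3) = -5)
Function('Z')(D) = Mul(4, Pow(D, 2)) (Function('Z')(D) = Mul(Mul(2, D), Mul(2, D)) = Mul(4, Pow(D, 2)))
Function('f')(l) = Mul(2, l)
Function('r')(q, N) = Rational(8, 9) (Function('r')(q, N) = Mul(Rational(1, 9), Mul(2, Mul(4, Pow(-1, 2)))) = Mul(Rational(1, 9), Mul(2, Mul(4, 1))) = Mul(Rational(1, 9), Mul(2, 4)) = Mul(Rational(1, 9), 8) = Rational(8, 9))
Mul(-87627, Pow(Function('r')(Add(-67, -15), Function('F')(0, 0)), -1)) = Mul(-87627, Pow(Rational(8, 9), -1)) = Mul(-87627, Rational(9, 8)) = Rational(-788643, 8)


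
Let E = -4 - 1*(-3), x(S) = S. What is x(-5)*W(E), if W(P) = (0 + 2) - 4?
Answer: 10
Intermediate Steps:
E = -1 (E = -4 + 3 = -1)
W(P) = -2 (W(P) = 2 - 4 = -2)
x(-5)*W(E) = -5*(-2) = 10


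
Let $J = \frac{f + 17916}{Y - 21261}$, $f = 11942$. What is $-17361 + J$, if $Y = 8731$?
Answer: $- \frac{108781594}{6265} \approx -17363.0$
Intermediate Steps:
$J = - \frac{14929}{6265}$ ($J = \frac{11942 + 17916}{8731 - 21261} = \frac{29858}{-12530} = 29858 \left(- \frac{1}{12530}\right) = - \frac{14929}{6265} \approx -2.3829$)
$-17361 + J = -17361 - \frac{14929}{6265} = - \frac{108781594}{6265}$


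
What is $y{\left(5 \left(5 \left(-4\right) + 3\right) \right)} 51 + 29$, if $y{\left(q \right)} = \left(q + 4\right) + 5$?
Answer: $-3847$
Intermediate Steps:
$y{\left(q \right)} = 9 + q$ ($y{\left(q \right)} = \left(4 + q\right) + 5 = 9 + q$)
$y{\left(5 \left(5 \left(-4\right) + 3\right) \right)} 51 + 29 = \left(9 + 5 \left(5 \left(-4\right) + 3\right)\right) 51 + 29 = \left(9 + 5 \left(-20 + 3\right)\right) 51 + 29 = \left(9 + 5 \left(-17\right)\right) 51 + 29 = \left(9 - 85\right) 51 + 29 = \left(-76\right) 51 + 29 = -3876 + 29 = -3847$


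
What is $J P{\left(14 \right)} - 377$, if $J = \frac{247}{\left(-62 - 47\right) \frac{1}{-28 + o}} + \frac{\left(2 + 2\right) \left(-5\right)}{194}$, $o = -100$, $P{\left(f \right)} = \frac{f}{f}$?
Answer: $- \frac{920359}{10573} \approx -87.048$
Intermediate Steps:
$P{\left(f \right)} = 1$
$J = \frac{3065662}{10573}$ ($J = \frac{247}{\left(-62 - 47\right) \frac{1}{-28 - 100}} + \frac{\left(2 + 2\right) \left(-5\right)}{194} = \frac{247}{\left(-109\right) \frac{1}{-128}} + 4 \left(-5\right) \frac{1}{194} = \frac{247}{\left(-109\right) \left(- \frac{1}{128}\right)} - \frac{10}{97} = \frac{247}{\frac{109}{128}} - \frac{10}{97} = 247 \cdot \frac{128}{109} - \frac{10}{97} = \frac{31616}{109} - \frac{10}{97} = \frac{3065662}{10573} \approx 289.95$)
$J P{\left(14 \right)} - 377 = \frac{3065662}{10573} \cdot 1 - 377 = \frac{3065662}{10573} - 377 = - \frac{920359}{10573}$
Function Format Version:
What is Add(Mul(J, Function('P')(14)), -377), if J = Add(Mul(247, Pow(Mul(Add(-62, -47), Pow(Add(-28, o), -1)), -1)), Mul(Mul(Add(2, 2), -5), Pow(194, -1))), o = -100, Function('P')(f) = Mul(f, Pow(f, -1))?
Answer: Rational(-920359, 10573) ≈ -87.048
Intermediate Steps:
Function('P')(f) = 1
J = Rational(3065662, 10573) (J = Add(Mul(247, Pow(Mul(Add(-62, -47), Pow(Add(-28, -100), -1)), -1)), Mul(Mul(Add(2, 2), -5), Pow(194, -1))) = Add(Mul(247, Pow(Mul(-109, Pow(-128, -1)), -1)), Mul(Mul(4, -5), Rational(1, 194))) = Add(Mul(247, Pow(Mul(-109, Rational(-1, 128)), -1)), Mul(-20, Rational(1, 194))) = Add(Mul(247, Pow(Rational(109, 128), -1)), Rational(-10, 97)) = Add(Mul(247, Rational(128, 109)), Rational(-10, 97)) = Add(Rational(31616, 109), Rational(-10, 97)) = Rational(3065662, 10573) ≈ 289.95)
Add(Mul(J, Function('P')(14)), -377) = Add(Mul(Rational(3065662, 10573), 1), -377) = Add(Rational(3065662, 10573), -377) = Rational(-920359, 10573)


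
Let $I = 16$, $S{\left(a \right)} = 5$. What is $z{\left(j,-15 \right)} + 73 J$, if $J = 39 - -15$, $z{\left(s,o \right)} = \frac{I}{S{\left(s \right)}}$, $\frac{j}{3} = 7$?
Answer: $\frac{19726}{5} \approx 3945.2$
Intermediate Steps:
$j = 21$ ($j = 3 \cdot 7 = 21$)
$z{\left(s,o \right)} = \frac{16}{5}$
$J = 54$ ($J = 39 + 15 = 54$)
$z{\left(j,-15 \right)} + 73 J = \frac{16}{5} + 73 \cdot 54 = \frac{16}{5} + 3942 = \frac{19726}{5}$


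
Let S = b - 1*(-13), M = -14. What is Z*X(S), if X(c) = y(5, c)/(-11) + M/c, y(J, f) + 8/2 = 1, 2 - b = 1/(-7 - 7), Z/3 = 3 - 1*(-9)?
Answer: -54828/2321 ≈ -23.623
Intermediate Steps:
Z = 36 (Z = 3*(3 - 1*(-9)) = 3*(3 + 9) = 3*12 = 36)
b = 29/14 (b = 2 - 1/(-7 - 7) = 2 - 1/(-14) = 2 - 1*(-1/14) = 2 + 1/14 = 29/14 ≈ 2.0714)
y(J, f) = -3 (y(J, f) = -4 + 1 = -3)
S = 211/14 (S = 29/14 - 1*(-13) = 29/14 + 13 = 211/14 ≈ 15.071)
X(c) = 3/11 - 14/c (X(c) = -3/(-11) - 14/c = -3*(-1/11) - 14/c = 3/11 - 14/c)
Z*X(S) = 36*(3/11 - 14/211/14) = 36*(3/11 - 14*14/211) = 36*(3/11 - 196/211) = 36*(-1523/2321) = -54828/2321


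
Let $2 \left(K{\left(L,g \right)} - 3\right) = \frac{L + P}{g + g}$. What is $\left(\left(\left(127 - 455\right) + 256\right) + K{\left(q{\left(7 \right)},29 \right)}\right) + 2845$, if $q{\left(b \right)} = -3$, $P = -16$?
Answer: $\frac{321997}{116} \approx 2775.8$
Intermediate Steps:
$K{\left(L,g \right)} = 3 + \frac{-16 + L}{4 g}$ ($K{\left(L,g \right)} = 3 + \frac{\left(L - 16\right) \frac{1}{g + g}}{2} = 3 + \frac{\left(-16 + L\right) \frac{1}{2 g}}{2} = 3 + \frac{\frac{1}{2} \frac{1}{g} \left(-16 + L\right)}{2} = 3 + \frac{-16 + L}{4 g}$)
$\left(\left(\left(127 - 455\right) + 256\right) + K{\left(q{\left(7 \right)},29 \right)}\right) + 2845 = \left(\left(\left(127 - 455\right) + 256\right) + \frac{-16 - 3 + 12 \cdot 29}{4 \cdot 29}\right) + 2845 = \left(\left(-328 + 256\right) + \frac{1}{4} \cdot \frac{1}{29} \left(-16 - 3 + 348\right)\right) + 2845 = \left(-72 + \frac{1}{4} \cdot \frac{1}{29} \cdot 329\right) + 2845 = \left(-72 + \frac{329}{116}\right) + 2845 = - \frac{8023}{116} + 2845 = \frac{321997}{116}$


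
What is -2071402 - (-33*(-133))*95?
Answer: -2488357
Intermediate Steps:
-2071402 - (-33*(-133))*95 = -2071402 - 4389*95 = -2071402 - 1*416955 = -2071402 - 416955 = -2488357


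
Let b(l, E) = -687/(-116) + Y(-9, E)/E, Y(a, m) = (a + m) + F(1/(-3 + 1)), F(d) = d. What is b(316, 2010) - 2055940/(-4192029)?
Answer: 301700163388/40725561735 ≈ 7.4081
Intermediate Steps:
Y(a, m) = -½ + a + m (Y(a, m) = (a + m) + 1/(-3 + 1) = (a + m) + 1/(-2) = (a + m) - ½ = -½ + a + m)
b(l, E) = 687/116 + (-19/2 + E)/E (b(l, E) = -687/(-116) + (-½ - 9 + E)/E = -687*(-1/116) + (-19/2 + E)/E = 687/116 + (-19/2 + E)/E)
b(316, 2010) - 2055940/(-4192029) = (1/116)*(-1102 + 803*2010)/2010 - 2055940/(-4192029) = (1/116)*(1/2010)*(-1102 + 1614030) - 2055940*(-1)/4192029 = (1/116)*(1/2010)*1612928 - 1*(-2055940/4192029) = 201616/29145 + 2055940/4192029 = 301700163388/40725561735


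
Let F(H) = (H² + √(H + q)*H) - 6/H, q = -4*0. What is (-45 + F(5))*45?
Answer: -954 + 225*√5 ≈ -450.88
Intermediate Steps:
q = 0
F(H) = H² + H^(3/2) - 6/H (F(H) = (H² + √(H + 0)*H) - 6/H = (H² + √H*H) - 6/H = (H² + H^(3/2)) - 6/H = H² + H^(3/2) - 6/H)
(-45 + F(5))*45 = (-45 + (-6 + 5³ + 5^(5/2))/5)*45 = (-45 + (-6 + 125 + 25*√5)/5)*45 = (-45 + (119 + 25*√5)/5)*45 = (-45 + (119/5 + 5*√5))*45 = (-106/5 + 5*√5)*45 = -954 + 225*√5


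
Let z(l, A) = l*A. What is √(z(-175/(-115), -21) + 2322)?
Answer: √1211433/23 ≈ 47.854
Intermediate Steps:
z(l, A) = A*l
√(z(-175/(-115), -21) + 2322) = √(-(-3675)/(-115) + 2322) = √(-(-3675)*(-1)/115 + 2322) = √(-21*35/23 + 2322) = √(-735/23 + 2322) = √(52671/23) = √1211433/23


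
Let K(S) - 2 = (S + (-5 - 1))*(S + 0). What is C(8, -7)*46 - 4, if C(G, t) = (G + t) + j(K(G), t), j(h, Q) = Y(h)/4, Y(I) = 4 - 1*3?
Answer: 107/2 ≈ 53.500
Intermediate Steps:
Y(I) = 1 (Y(I) = 4 - 3 = 1)
K(S) = 2 + S*(-6 + S) (K(S) = 2 + (S + (-5 - 1))*(S + 0) = 2 + (S - 6)*S = 2 + (-6 + S)*S = 2 + S*(-6 + S))
j(h, Q) = ¼ (j(h, Q) = 1/4 = 1*(¼) = ¼)
C(G, t) = ¼ + G + t (C(G, t) = (G + t) + ¼ = ¼ + G + t)
C(8, -7)*46 - 4 = (¼ + 8 - 7)*46 - 4 = (5/4)*46 - 4 = 115/2 - 4 = 107/2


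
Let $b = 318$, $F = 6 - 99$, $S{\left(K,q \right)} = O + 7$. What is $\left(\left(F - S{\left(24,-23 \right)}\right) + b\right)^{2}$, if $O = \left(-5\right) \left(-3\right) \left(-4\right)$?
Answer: $77284$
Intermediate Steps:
$O = -60$ ($O = 15 \left(-4\right) = -60$)
$S{\left(K,q \right)} = -53$ ($S{\left(K,q \right)} = -60 + 7 = -53$)
$F = -93$ ($F = 6 - 99 = -93$)
$\left(\left(F - S{\left(24,-23 \right)}\right) + b\right)^{2} = \left(\left(-93 - -53\right) + 318\right)^{2} = \left(\left(-93 + 53\right) + 318\right)^{2} = \left(-40 + 318\right)^{2} = 278^{2} = 77284$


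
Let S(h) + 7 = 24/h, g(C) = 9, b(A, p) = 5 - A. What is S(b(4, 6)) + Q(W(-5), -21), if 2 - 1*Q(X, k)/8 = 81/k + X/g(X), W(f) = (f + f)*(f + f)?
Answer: -1577/63 ≈ -25.032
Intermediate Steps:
W(f) = 4*f² (W(f) = (2*f)*(2*f) = 4*f²)
S(h) = -7 + 24/h
Q(X, k) = 16 - 648/k - 8*X/9 (Q(X, k) = 16 - 8*(81/k + X/9) = 16 + (-648/k - 8*X/9) = 16 - 648/k - 8*X/9)
S(b(4, 6)) + Q(W(-5), -21) = (-7 + 24/(5 - 1*4)) + (16 - 648/(-21) - 32*(-5)²/9) = (-7 + 24/(5 - 4)) + (16 - 648*(-1/21) - 32*25/9) = (-7 + 24/1) + (16 + 216/7 - 8/9*100) = (-7 + 24*1) + (16 + 216/7 - 800/9) = (-7 + 24) - 2648/63 = 17 - 2648/63 = -1577/63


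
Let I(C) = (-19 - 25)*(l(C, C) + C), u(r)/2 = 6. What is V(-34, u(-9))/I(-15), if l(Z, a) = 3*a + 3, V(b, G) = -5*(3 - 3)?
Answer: 0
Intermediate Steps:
u(r) = 12 (u(r) = 2*6 = 12)
V(b, G) = 0 (V(b, G) = -5*0 = 0)
l(Z, a) = 3 + 3*a
I(C) = -132 - 176*C (I(C) = (-19 - 25)*((3 + 3*C) + C) = -44*(3 + 4*C) = -132 - 176*C)
V(-34, u(-9))/I(-15) = 0/(-132 - 176*(-15)) = 0/(-132 + 2640) = 0/2508 = 0*(1/2508) = 0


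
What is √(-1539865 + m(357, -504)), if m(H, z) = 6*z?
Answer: I*√1542889 ≈ 1242.1*I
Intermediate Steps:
√(-1539865 + m(357, -504)) = √(-1539865 + 6*(-504)) = √(-1539865 - 3024) = √(-1542889) = I*√1542889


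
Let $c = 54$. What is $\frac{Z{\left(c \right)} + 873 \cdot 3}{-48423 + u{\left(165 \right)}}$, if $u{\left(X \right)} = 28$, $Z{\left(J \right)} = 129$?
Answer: $- \frac{2748}{48395} \approx -0.056783$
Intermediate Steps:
$\frac{Z{\left(c \right)} + 873 \cdot 3}{-48423 + u{\left(165 \right)}} = \frac{129 + 873 \cdot 3}{-48423 + 28} = \frac{129 + 2619}{-48395} = 2748 \left(- \frac{1}{48395}\right) = - \frac{2748}{48395}$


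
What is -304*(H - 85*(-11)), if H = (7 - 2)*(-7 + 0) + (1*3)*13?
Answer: -285456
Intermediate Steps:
H = 4 (H = 5*(-7) + 3*13 = -35 + 39 = 4)
-304*(H - 85*(-11)) = -304*(4 - 85*(-11)) = -304*(4 + 935) = -304*939 = -285456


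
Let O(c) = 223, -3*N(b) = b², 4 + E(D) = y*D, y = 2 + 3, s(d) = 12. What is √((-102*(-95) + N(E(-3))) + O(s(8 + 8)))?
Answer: √88134/3 ≈ 98.958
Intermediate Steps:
y = 5
E(D) = -4 + 5*D
N(b) = -b²/3
√((-102*(-95) + N(E(-3))) + O(s(8 + 8))) = √((-102*(-95) - (-4 + 5*(-3))²/3) + 223) = √((9690 - (-4 - 15)²/3) + 223) = √((9690 - ⅓*(-19)²) + 223) = √((9690 - ⅓*361) + 223) = √((9690 - 361/3) + 223) = √(28709/3 + 223) = √(29378/3) = √88134/3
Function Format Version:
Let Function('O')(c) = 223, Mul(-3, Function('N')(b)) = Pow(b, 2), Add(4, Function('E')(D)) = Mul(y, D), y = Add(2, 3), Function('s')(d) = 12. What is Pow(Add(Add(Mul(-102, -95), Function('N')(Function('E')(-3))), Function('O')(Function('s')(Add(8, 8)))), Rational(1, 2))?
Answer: Mul(Rational(1, 3), Pow(88134, Rational(1, 2))) ≈ 98.958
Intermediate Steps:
y = 5
Function('E')(D) = Add(-4, Mul(5, D))
Function('N')(b) = Mul(Rational(-1, 3), Pow(b, 2))
Pow(Add(Add(Mul(-102, -95), Function('N')(Function('E')(-3))), Function('O')(Function('s')(Add(8, 8)))), Rational(1, 2)) = Pow(Add(Add(Mul(-102, -95), Mul(Rational(-1, 3), Pow(Add(-4, Mul(5, -3)), 2))), 223), Rational(1, 2)) = Pow(Add(Add(9690, Mul(Rational(-1, 3), Pow(Add(-4, -15), 2))), 223), Rational(1, 2)) = Pow(Add(Add(9690, Mul(Rational(-1, 3), Pow(-19, 2))), 223), Rational(1, 2)) = Pow(Add(Add(9690, Mul(Rational(-1, 3), 361)), 223), Rational(1, 2)) = Pow(Add(Add(9690, Rational(-361, 3)), 223), Rational(1, 2)) = Pow(Add(Rational(28709, 3), 223), Rational(1, 2)) = Pow(Rational(29378, 3), Rational(1, 2)) = Mul(Rational(1, 3), Pow(88134, Rational(1, 2)))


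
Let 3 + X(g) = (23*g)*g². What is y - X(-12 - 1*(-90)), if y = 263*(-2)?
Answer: -10915219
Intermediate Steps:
X(g) = -3 + 23*g³ (X(g) = -3 + (23*g)*g² = -3 + 23*g³)
y = -526
y - X(-12 - 1*(-90)) = -526 - (-3 + 23*(-12 - 1*(-90))³) = -526 - (-3 + 23*(-12 + 90)³) = -526 - (-3 + 23*78³) = -526 - (-3 + 23*474552) = -526 - (-3 + 10914696) = -526 - 1*10914693 = -526 - 10914693 = -10915219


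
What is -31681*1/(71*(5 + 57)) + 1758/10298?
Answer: -159256111/22665898 ≈ -7.0262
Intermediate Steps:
-31681*1/(71*(5 + 57)) + 1758/10298 = -31681/(71*62) + 1758*(1/10298) = -31681/4402 + 879/5149 = -159256111/22665898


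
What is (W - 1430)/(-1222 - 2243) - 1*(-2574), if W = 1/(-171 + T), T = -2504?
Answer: 23861909501/9268875 ≈ 2574.4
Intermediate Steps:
W = -1/2675 (W = 1/(-171 - 2504) = 1/(-2675) = -1/2675 ≈ -0.00037383)
(W - 1430)/(-1222 - 2243) - 1*(-2574) = (-1/2675 - 1430)/(-1222 - 2243) - 1*(-2574) = -3825251/2675/(-3465) + 2574 = -3825251/2675*(-1/3465) + 2574 = 3825251/9268875 + 2574 = 23861909501/9268875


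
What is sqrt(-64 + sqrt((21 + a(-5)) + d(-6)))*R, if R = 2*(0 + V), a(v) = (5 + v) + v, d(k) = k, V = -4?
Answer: -8*I*sqrt(64 - sqrt(10)) ≈ -62.399*I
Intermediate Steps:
a(v) = 5 + 2*v
R = -8 (R = 2*(0 - 4) = 2*(-4) = -8)
sqrt(-64 + sqrt((21 + a(-5)) + d(-6)))*R = sqrt(-64 + sqrt((21 + (5 + 2*(-5))) - 6))*(-8) = sqrt(-64 + sqrt((21 + (5 - 10)) - 6))*(-8) = sqrt(-64 + sqrt((21 - 5) - 6))*(-8) = sqrt(-64 + sqrt(16 - 6))*(-8) = sqrt(-64 + sqrt(10))*(-8) = -8*sqrt(-64 + sqrt(10))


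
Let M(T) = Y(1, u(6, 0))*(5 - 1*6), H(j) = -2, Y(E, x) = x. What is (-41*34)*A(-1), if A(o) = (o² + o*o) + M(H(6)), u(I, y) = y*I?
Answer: -2788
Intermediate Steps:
u(I, y) = I*y
M(T) = 0 (M(T) = (6*0)*(5 - 1*6) = 0*(5 - 6) = 0*(-1) = 0)
A(o) = 2*o² (A(o) = (o² + o*o) + 0 = (o² + o²) + 0 = 2*o² + 0 = 2*o²)
(-41*34)*A(-1) = (-41*34)*(2*(-1)²) = -2788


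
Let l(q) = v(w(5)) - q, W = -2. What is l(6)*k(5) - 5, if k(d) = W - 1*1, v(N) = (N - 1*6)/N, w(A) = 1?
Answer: 28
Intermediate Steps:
v(N) = (-6 + N)/N (v(N) = (N - 6)/N = (-6 + N)/N)
l(q) = -5 - q (l(q) = (-6 + 1)/1 - q = 1*(-5) - q = -5 - q)
k(d) = -3 (k(d) = -2 - 1*1 = -2 - 1 = -3)
l(6)*k(5) - 5 = (-5 - 1*6)*(-3) - 5 = (-5 - 6)*(-3) - 5 = -11*(-3) - 5 = 33 - 5 = 28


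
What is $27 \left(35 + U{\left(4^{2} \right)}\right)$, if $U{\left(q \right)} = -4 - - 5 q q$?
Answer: $35397$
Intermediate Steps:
$U{\left(q \right)} = -4 + 5 q^{2}$ ($U{\left(q \right)} = -4 - - 5 q^{2} = -4 + 5 q^{2}$)
$27 \left(35 + U{\left(4^{2} \right)}\right) = 27 \left(35 - \left(4 - 5 \left(4^{2}\right)^{2}\right)\right) = 27 \left(35 - \left(4 - 5 \cdot 16^{2}\right)\right) = 27 \left(35 + \left(-4 + 5 \cdot 256\right)\right) = 27 \left(35 + \left(-4 + 1280\right)\right) = 27 \left(35 + 1276\right) = 27 \cdot 1311 = 35397$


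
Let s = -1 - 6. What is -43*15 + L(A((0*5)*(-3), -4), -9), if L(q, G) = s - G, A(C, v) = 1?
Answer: -643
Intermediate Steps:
s = -7
L(q, G) = -7 - G
-43*15 + L(A((0*5)*(-3), -4), -9) = -43*15 + (-7 - 1*(-9)) = -645 + (-7 + 9) = -645 + 2 = -643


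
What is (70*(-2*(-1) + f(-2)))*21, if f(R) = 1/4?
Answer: 6615/2 ≈ 3307.5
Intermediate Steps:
f(R) = ¼
(70*(-2*(-1) + f(-2)))*21 = (70*(-2*(-1) + ¼))*21 = (70*(2 + ¼))*21 = (70*(9/4))*21 = (315/2)*21 = 6615/2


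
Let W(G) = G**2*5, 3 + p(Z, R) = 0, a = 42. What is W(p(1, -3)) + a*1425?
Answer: 59895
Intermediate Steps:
p(Z, R) = -3 (p(Z, R) = -3 + 0 = -3)
W(G) = 5*G**2
W(p(1, -3)) + a*1425 = 5*(-3)**2 + 42*1425 = 5*9 + 59850 = 45 + 59850 = 59895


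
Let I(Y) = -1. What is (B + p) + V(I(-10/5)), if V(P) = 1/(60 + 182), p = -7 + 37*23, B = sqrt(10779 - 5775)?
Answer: 204249/242 + 6*sqrt(139) ≈ 914.74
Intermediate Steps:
B = 6*sqrt(139) (B = sqrt(5004) = 6*sqrt(139) ≈ 70.739)
p = 844 (p = -7 + 851 = 844)
V(P) = 1/242
(B + p) + V(I(-10/5)) = (6*sqrt(139) + 844) + 1/242 = (844 + 6*sqrt(139)) + 1/242 = 204249/242 + 6*sqrt(139)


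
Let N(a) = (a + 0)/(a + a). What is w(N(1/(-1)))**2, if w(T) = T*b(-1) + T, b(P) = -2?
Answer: 1/4 ≈ 0.25000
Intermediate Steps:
N(a) = 1/2 (N(a) = a/((2*a)) = a*(1/(2*a)) = 1/2)
w(T) = -T (w(T) = T*(-2) + T = -2*T + T = -T)
w(N(1/(-1)))**2 = (-1*1/2)**2 = (-1/2)**2 = 1/4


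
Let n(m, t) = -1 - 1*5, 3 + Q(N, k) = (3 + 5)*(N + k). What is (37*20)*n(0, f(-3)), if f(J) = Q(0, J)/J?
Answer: -4440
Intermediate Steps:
Q(N, k) = -3 + 8*N + 8*k (Q(N, k) = -3 + (3 + 5)*(N + k) = -3 + 8*(N + k) = -3 + (8*N + 8*k) = -3 + 8*N + 8*k)
f(J) = (-3 + 8*J)/J (f(J) = (-3 + 8*0 + 8*J)/J = (-3 + 0 + 8*J)/J = (-3 + 8*J)/J)
n(m, t) = -6 (n(m, t) = -1 - 5 = -6)
(37*20)*n(0, f(-3)) = (37*20)*(-6) = 740*(-6) = -4440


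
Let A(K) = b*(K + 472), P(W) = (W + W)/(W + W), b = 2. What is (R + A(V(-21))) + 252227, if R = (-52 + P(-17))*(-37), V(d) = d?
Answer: 255016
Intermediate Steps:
P(W) = 1 (P(W) = (2*W)/((2*W)) = (2*W)*(1/(2*W)) = 1)
R = 1887 (R = (-52 + 1)*(-37) = -51*(-37) = 1887)
A(K) = 944 + 2*K (A(K) = 2*(K + 472) = 2*(472 + K) = 944 + 2*K)
(R + A(V(-21))) + 252227 = (1887 + (944 + 2*(-21))) + 252227 = (1887 + (944 - 42)) + 252227 = (1887 + 902) + 252227 = 2789 + 252227 = 255016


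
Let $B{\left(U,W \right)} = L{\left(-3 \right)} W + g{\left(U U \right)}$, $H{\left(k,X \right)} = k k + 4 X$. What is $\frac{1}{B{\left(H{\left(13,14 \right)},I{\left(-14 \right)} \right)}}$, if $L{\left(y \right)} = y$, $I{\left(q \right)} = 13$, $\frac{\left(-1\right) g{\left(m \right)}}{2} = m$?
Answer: $- \frac{1}{101289} \approx -9.8727 \cdot 10^{-6}$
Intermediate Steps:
$g{\left(m \right)} = - 2 m$
$H{\left(k,X \right)} = k^{2} + 4 X$
$B{\left(U,W \right)} = - 3 W - 2 U^{2}$ ($B{\left(U,W \right)} = - 3 W - 2 U U = - 3 W - 2 U^{2}$)
$\frac{1}{B{\left(H{\left(13,14 \right)},I{\left(-14 \right)} \right)}} = \frac{1}{\left(-3\right) 13 - 2 \left(13^{2} + 4 \cdot 14\right)^{2}} = \frac{1}{-39 - 2 \left(169 + 56\right)^{2}} = \frac{1}{-39 - 2 \cdot 225^{2}} = \frac{1}{-39 - 101250} = \frac{1}{-101289} = - \frac{1}{101289}$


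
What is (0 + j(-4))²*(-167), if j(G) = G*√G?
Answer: 10688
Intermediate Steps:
j(G) = G^(3/2)
(0 + j(-4))²*(-167) = (0 + (-4)^(3/2))²*(-167) = (0 - 8*I)²*(-167) = (-8*I)²*(-167) = -64*(-167) = 10688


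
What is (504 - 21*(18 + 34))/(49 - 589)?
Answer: 49/45 ≈ 1.0889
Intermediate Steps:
(504 - 21*(18 + 34))/(49 - 589) = (504 - 21*52)/(-540) = (504 - 1092)*(-1/540) = -588*(-1/540) = 49/45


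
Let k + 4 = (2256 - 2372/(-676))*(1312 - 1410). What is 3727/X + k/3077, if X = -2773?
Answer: -105711130177/1441996049 ≈ -73.309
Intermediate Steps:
k = -37422662/169 (k = -4 + (2256 - 2372/(-676))*(1312 - 1410) = -4 + (2256 - 2372*(-1/676))*(-98) = -4 + (2256 + 593/169)*(-98) = -4 + (381857/169)*(-98) = -4 - 37421986/169 = -37422662/169 ≈ -2.2144e+5)
3727/X + k/3077 = 3727/(-2773) - 37422662/169/3077 = 3727*(-1/2773) - 37422662/169*1/3077 = -3727/2773 - 37422662/520013 = -105711130177/1441996049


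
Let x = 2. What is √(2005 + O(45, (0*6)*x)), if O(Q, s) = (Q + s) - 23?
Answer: √2027 ≈ 45.022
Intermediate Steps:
O(Q, s) = -23 + Q + s
√(2005 + O(45, (0*6)*x)) = √(2005 + (-23 + 45 + (0*6)*2)) = √(2005 + (-23 + 45 + 0*2)) = √(2005 + (-23 + 45 + 0)) = √(2005 + 22) = √2027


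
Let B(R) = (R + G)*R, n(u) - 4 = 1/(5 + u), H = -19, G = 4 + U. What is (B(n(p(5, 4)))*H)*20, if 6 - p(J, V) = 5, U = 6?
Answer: -201875/9 ≈ -22431.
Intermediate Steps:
p(J, V) = 1 (p(J, V) = 6 - 1*5 = 6 - 5 = 1)
G = 10 (G = 4 + 6 = 10)
n(u) = 4 + 1/(5 + u)
B(R) = R*(10 + R) (B(R) = (R + 10)*R = (10 + R)*R = R*(10 + R))
(B(n(p(5, 4)))*H)*20 = ((((21 + 4*1)/(5 + 1))*(10 + (21 + 4*1)/(5 + 1)))*(-19))*20 = ((((21 + 4)/6)*(10 + (21 + 4)/6))*(-19))*20 = ((((1/6)*25)*(10 + (1/6)*25))*(-19))*20 = ((25*(10 + 25/6)/6)*(-19))*20 = (((25/6)*(85/6))*(-19))*20 = ((2125/36)*(-19))*20 = -40375/36*20 = -201875/9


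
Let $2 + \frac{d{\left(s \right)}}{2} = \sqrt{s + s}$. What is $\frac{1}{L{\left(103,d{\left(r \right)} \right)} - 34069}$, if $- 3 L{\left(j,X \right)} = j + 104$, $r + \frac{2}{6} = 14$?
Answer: $- \frac{1}{34138} \approx -2.9293 \cdot 10^{-5}$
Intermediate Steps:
$r = \frac{41}{3}$ ($r = - \frac{1}{3} + 14 = \frac{41}{3} \approx 13.667$)
$d{\left(s \right)} = -4 + 2 \sqrt{2} \sqrt{s}$ ($d{\left(s \right)} = -4 + 2 \sqrt{s + s} = -4 + 2 \sqrt{2 s} = -4 + 2 \sqrt{2} \sqrt{s}$)
$L{\left(j,X \right)} = - \frac{104}{3} - \frac{j}{3}$ ($L{\left(j,X \right)} = - \frac{j + 104}{3} = - \frac{104 + j}{3} = - \frac{104}{3} - \frac{j}{3}$)
$\frac{1}{L{\left(103,d{\left(r \right)} \right)} - 34069} = \frac{1}{\left(- \frac{104}{3} - \frac{103}{3}\right) - 34069} = \frac{1}{-69 - 34069} = \frac{1}{-34138} = - \frac{1}{34138}$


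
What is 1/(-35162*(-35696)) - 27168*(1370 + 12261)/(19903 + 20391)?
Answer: -232406629980502861/25287361024544 ≈ -9190.6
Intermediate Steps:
1/(-35162*(-35696)) - 27168*(1370 + 12261)/(19903 + 20391) = -1/35162*(-1/35696) - 27168/(40294/13631) = 1/1255142752 - 27168/(40294*(1/13631)) = 1/1255142752 - 27168/40294/13631 = 1/1255142752 - 27168*13631/40294 = 1/1255142752 - 185163504/20147 = -232406629980502861/25287361024544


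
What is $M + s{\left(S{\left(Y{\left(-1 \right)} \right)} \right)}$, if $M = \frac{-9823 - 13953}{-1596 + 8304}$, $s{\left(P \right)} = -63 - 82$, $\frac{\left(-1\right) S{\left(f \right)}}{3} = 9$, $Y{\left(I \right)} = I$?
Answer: $- \frac{249109}{1677} \approx -148.54$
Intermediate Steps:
$S{\left(f \right)} = -27$ ($S{\left(f \right)} = \left(-3\right) 9 = -27$)
$s{\left(P \right)} = -145$
$M = - \frac{5944}{1677}$ ($M = - \frac{23776}{6708} = \left(-23776\right) \frac{1}{6708} = - \frac{5944}{1677} \approx -3.5444$)
$M + s{\left(S{\left(Y{\left(-1 \right)} \right)} \right)} = - \frac{5944}{1677} - 145 = - \frac{249109}{1677}$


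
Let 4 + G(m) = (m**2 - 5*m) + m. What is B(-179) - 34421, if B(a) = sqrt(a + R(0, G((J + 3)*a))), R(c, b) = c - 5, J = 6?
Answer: -34421 + 2*I*sqrt(46) ≈ -34421.0 + 13.565*I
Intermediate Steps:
G(m) = -4 + m**2 - 4*m (G(m) = -4 + ((m**2 - 5*m) + m) = -4 + (m**2 - 4*m) = -4 + m**2 - 4*m)
R(c, b) = -5 + c
B(a) = sqrt(-5 + a) (B(a) = sqrt(a + (-5 + 0)) = sqrt(a - 5) = sqrt(-5 + a))
B(-179) - 34421 = sqrt(-5 - 179) - 34421 = sqrt(-184) - 34421 = 2*I*sqrt(46) - 34421 = -34421 + 2*I*sqrt(46)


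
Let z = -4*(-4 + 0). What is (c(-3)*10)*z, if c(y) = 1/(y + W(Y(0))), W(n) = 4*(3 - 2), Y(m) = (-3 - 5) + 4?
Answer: 160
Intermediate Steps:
Y(m) = -4 (Y(m) = -8 + 4 = -4)
W(n) = 4 (W(n) = 4*1 = 4)
c(y) = 1/(4 + y) (c(y) = 1/(y + 4) = 1/(4 + y))
z = 16 (z = -4*(-4) = 16)
(c(-3)*10)*z = (10/(4 - 3))*16 = (10/1)*16 = (1*10)*16 = 10*16 = 160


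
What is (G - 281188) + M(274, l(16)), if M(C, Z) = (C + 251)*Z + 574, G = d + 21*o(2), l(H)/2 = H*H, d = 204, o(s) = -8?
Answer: -11778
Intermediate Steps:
l(H) = 2*H² (l(H) = 2*(H*H) = 2*H²)
G = 36 (G = 204 + 21*(-8) = 204 - 168 = 36)
M(C, Z) = 574 + Z*(251 + C) (M(C, Z) = (251 + C)*Z + 574 = Z*(251 + C) + 574 = 574 + Z*(251 + C))
(G - 281188) + M(274, l(16)) = (36 - 281188) + (574 + 251*(2*16²) + 274*(2*16²)) = -281152 + (574 + 251*(2*256) + 274*(2*256)) = -281152 + (574 + 251*512 + 274*512) = -281152 + (574 + 128512 + 140288) = -281152 + 269374 = -11778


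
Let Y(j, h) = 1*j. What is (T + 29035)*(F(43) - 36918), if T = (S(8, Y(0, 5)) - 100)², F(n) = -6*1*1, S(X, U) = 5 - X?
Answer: -1463815056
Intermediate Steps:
Y(j, h) = j
F(n) = -6 (F(n) = -6*1 = -6)
T = 10609 (T = ((5 - 1*8) - 100)² = ((5 - 8) - 100)² = (-3 - 100)² = (-103)² = 10609)
(T + 29035)*(F(43) - 36918) = (10609 + 29035)*(-6 - 36918) = 39644*(-36924) = -1463815056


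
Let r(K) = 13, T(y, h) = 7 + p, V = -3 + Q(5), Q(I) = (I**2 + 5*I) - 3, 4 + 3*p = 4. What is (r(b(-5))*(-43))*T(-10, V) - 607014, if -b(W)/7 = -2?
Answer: -610927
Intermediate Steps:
p = 0 (p = -4/3 + (1/3)*4 = -4/3 + 4/3 = 0)
b(W) = 14 (b(W) = -7*(-2) = 14)
Q(I) = -3 + I**2 + 5*I
V = 44 (V = -3 + (-3 + 5**2 + 5*5) = -3 + (-3 + 25 + 25) = -3 + 47 = 44)
T(y, h) = 7 (T(y, h) = 7 + 0 = 7)
(r(b(-5))*(-43))*T(-10, V) - 607014 = (13*(-43))*7 - 607014 = -559*7 - 607014 = -3913 - 607014 = -610927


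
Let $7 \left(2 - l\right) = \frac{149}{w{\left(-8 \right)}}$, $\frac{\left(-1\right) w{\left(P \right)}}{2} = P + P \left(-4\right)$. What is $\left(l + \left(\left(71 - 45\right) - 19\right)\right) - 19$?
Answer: $- \frac{3211}{336} \approx -9.5565$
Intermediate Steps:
$w{\left(P \right)} = 6 P$ ($w{\left(P \right)} = - 2 \left(P + P \left(-4\right)\right) = - 2 \left(P - 4 P\right) = - 2 \left(- 3 P\right) = 6 P$)
$l = \frac{821}{336}$ ($l = 2 - \frac{149 \frac{1}{6 \left(-8\right)}}{7} = 2 - \frac{149 \frac{1}{-48}}{7} = 2 - \frac{149 \left(- \frac{1}{48}\right)}{7} = 2 - - \frac{149}{336} = 2 + \frac{149}{336} = \frac{821}{336} \approx 2.4435$)
$\left(l + \left(\left(71 - 45\right) - 19\right)\right) - 19 = \left(\frac{821}{336} + \left(\left(71 - 45\right) - 19\right)\right) - 19 = \left(\frac{821}{336} + \left(26 - 19\right)\right) - 19 = \left(\frac{821}{336} + 7\right) - 19 = \frac{3173}{336} - 19 = - \frac{3211}{336}$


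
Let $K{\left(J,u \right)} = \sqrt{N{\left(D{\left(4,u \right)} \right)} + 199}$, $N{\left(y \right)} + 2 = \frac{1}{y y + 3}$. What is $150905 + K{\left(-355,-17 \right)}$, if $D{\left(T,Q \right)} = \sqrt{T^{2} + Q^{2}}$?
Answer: $150905 + \frac{\sqrt{4672129}}{154} \approx 1.5092 \cdot 10^{5}$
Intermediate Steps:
$D{\left(T,Q \right)} = \sqrt{Q^{2} + T^{2}}$
$N{\left(y \right)} = -2 + \frac{1}{3 + y^{2}}$ ($N{\left(y \right)} = -2 + \frac{1}{y y + 3} = -2 + \frac{1}{y^{2} + 3} = -2 + \frac{1}{3 + y^{2}}$)
$K{\left(J,u \right)} = \sqrt{199 + \frac{-37 - 2 u^{2}}{19 + u^{2}}}$ ($K{\left(J,u \right)} = \sqrt{\frac{-5 - 2 \left(\sqrt{u^{2} + 4^{2}}\right)^{2}}{3 + \left(\sqrt{u^{2} + 4^{2}}\right)^{2}} + 199} = \sqrt{\frac{-5 - 2 \left(\sqrt{u^{2} + 16}\right)^{2}}{3 + \left(\sqrt{u^{2} + 16}\right)^{2}} + 199} = \sqrt{\frac{-5 - 2 \left(\sqrt{16 + u^{2}}\right)^{2}}{3 + \left(\sqrt{16 + u^{2}}\right)^{2}} + 199} = \sqrt{\frac{-5 - 2 \left(16 + u^{2}\right)}{3 + \left(16 + u^{2}\right)} + 199} = \sqrt{\frac{-5 - \left(32 + 2 u^{2}\right)}{19 + u^{2}} + 199} = \sqrt{\frac{-37 - 2 u^{2}}{19 + u^{2}} + 199} = \sqrt{199 + \frac{-37 - 2 u^{2}}{19 + u^{2}}}$)
$150905 + K{\left(-355,-17 \right)} = 150905 + \sqrt{\frac{3744 + 197 \left(-17\right)^{2}}{19 + \left(-17\right)^{2}}} = 150905 + \sqrt{\frac{3744 + 197 \cdot 289}{19 + 289}} = 150905 + \sqrt{\frac{3744 + 56933}{308}} = 150905 + \sqrt{\frac{1}{308} \cdot 60677} = 150905 + \sqrt{\frac{60677}{308}} = 150905 + \frac{\sqrt{4672129}}{154}$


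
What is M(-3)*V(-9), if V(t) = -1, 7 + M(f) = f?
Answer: 10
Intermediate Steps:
M(f) = -7 + f
M(-3)*V(-9) = (-7 - 3)*(-1) = -10*(-1) = 10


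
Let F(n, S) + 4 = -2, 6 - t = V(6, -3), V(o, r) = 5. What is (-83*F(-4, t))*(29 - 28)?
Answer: 498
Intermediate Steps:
t = 1 (t = 6 - 1*5 = 6 - 5 = 1)
F(n, S) = -6 (F(n, S) = -4 - 2 = -6)
(-83*F(-4, t))*(29 - 28) = (-83*(-6))*(29 - 28) = 498*1 = 498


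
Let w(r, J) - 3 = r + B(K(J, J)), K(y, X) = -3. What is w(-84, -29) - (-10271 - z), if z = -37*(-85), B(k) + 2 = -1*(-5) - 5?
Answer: 13333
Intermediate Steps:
B(k) = -2 (B(k) = -2 + (-1*(-5) - 5) = -2 + (5 - 5) = -2 + 0 = -2)
z = 3145
w(r, J) = 1 + r (w(r, J) = 3 + (r - 2) = 3 + (-2 + r) = 1 + r)
w(-84, -29) - (-10271 - z) = (1 - 84) - (-10271 - 1*3145) = -83 - (-10271 - 3145) = -83 - 1*(-13416) = -83 + 13416 = 13333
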